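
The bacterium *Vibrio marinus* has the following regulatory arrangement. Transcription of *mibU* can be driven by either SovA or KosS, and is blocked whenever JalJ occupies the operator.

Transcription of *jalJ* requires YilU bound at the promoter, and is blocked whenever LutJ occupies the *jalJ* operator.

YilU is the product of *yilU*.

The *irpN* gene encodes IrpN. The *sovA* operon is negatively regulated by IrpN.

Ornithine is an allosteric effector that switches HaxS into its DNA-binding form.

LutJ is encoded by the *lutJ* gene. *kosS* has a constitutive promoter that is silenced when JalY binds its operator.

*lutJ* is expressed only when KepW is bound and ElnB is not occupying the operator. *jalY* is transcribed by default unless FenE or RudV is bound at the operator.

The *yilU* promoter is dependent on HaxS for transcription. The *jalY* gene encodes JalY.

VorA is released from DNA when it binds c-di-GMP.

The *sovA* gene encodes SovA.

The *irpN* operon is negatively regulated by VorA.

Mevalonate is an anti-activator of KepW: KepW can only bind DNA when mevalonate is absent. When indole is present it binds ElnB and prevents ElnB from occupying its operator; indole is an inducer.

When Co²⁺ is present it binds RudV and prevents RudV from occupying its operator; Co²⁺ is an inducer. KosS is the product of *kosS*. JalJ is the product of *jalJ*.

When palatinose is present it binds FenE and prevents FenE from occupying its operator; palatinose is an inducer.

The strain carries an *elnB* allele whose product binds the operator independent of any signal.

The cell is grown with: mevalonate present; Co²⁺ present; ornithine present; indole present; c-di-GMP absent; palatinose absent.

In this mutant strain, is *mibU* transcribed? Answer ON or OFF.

Mevalonate is present, so KepW is inactive.
ElnB is constitutively active in this strain.
With repressor ElnB bound, *lutJ* is not transcribed.
So LutJ is not produced.
Ornithine is present, so HaxS is active.
No repressor is bound and HaxS is active, so *yilU* is transcribed.
So YilU is produced and active.
No repressor is bound and YilU is active, so *jalJ* is transcribed.
So JalJ is produced and active.
c-di-GMP is absent, so VorA is active.
With repressor VorA bound, *irpN* is not transcribed.
So IrpN is not produced.
With no repressor bound, *sovA* is transcribed.
So SovA is produced and active.
Palatinose is absent, so FenE is active.
Co²⁺ is present, so RudV is inactive.
With repressor FenE bound, *jalY* is not transcribed.
So JalY is not produced.
With no repressor bound, *kosS* is transcribed.
So KosS is produced and active.
With repressor JalJ bound, *mibU* is not transcribed.

OFF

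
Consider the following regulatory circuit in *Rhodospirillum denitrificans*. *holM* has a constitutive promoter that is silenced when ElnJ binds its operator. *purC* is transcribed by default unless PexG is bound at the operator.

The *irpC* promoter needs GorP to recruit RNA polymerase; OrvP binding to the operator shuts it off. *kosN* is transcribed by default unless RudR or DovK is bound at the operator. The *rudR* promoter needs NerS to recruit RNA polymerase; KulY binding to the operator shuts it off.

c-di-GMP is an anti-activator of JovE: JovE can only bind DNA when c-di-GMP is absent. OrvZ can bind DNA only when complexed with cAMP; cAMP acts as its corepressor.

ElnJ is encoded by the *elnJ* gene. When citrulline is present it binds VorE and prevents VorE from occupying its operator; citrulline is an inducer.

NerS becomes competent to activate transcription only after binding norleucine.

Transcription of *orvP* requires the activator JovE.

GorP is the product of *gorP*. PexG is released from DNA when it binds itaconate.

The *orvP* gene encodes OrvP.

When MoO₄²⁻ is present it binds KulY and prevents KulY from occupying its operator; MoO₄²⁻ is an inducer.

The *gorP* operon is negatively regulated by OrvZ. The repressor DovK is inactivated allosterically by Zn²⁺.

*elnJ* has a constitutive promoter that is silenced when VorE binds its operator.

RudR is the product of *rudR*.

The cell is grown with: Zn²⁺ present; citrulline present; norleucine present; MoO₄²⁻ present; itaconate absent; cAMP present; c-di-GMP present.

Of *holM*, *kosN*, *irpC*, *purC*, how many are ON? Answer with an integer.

Citrulline is present, so VorE is inactive.
With no repressor bound, *elnJ* is transcribed.
So ElnJ is produced and active.
With repressor ElnJ bound, *holM* is not transcribed.
→ *holM* is OFF.
Norleucine is present, so NerS is active.
MoO₄²⁻ is present, so KulY is inactive.
No repressor is bound and NerS is active, so *rudR* is transcribed.
So RudR is produced and active.
Zn²⁺ is present, so DovK is inactive.
With repressor RudR bound, *kosN* is not transcribed.
→ *kosN* is OFF.
cAMP is present, so OrvZ is active.
With repressor OrvZ bound, *gorP* is not transcribed.
So GorP is not produced.
c-di-GMP is present, so JovE is inactive.
Required activator JovE is absent, so *orvP* is not transcribed.
So OrvP is not produced.
Required activator GorP is absent, so *irpC* is not transcribed.
→ *irpC* is OFF.
Itaconate is absent, so PexG is active.
With repressor PexG bound, *purC* is not transcribed.
→ *purC* is OFF.
0 of the 4 genes are transcribed.

0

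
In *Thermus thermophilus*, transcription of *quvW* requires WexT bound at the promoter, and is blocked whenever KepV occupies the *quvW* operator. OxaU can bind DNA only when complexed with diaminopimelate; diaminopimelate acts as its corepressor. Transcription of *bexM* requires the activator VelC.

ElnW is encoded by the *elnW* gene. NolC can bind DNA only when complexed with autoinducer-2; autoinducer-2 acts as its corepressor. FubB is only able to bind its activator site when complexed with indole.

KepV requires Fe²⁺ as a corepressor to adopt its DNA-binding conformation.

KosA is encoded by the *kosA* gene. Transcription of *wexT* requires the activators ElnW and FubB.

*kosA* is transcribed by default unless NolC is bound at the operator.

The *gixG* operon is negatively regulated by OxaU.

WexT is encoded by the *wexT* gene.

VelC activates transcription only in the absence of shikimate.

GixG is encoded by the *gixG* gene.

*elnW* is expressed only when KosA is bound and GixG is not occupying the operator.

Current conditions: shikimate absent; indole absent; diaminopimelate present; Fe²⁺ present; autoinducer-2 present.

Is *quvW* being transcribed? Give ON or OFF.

OFF

Fe²⁺ is present, so KepV is active.
Autoinducer-2 is present, so NolC is active.
With repressor NolC bound, *kosA* is not transcribed.
So KosA is not produced.
Diaminopimelate is present, so OxaU is active.
With repressor OxaU bound, *gixG* is not transcribed.
So GixG is not produced.
Required activator KosA is absent, so *elnW* is not transcribed.
So ElnW is not produced.
Indole is absent, so FubB is inactive.
Required activator ElnW is absent, so *wexT* is not transcribed.
So WexT is not produced.
With repressor KepV bound, *quvW* is not transcribed.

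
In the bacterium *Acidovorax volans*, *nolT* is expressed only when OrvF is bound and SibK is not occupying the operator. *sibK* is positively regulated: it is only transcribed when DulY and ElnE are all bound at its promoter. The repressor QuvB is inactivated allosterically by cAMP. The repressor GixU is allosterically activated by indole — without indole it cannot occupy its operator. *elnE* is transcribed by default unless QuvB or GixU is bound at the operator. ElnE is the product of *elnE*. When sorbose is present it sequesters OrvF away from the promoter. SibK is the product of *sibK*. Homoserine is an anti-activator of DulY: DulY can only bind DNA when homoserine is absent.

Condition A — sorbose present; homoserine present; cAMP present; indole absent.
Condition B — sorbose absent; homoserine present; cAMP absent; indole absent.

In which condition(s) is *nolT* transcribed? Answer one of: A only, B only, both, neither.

Condition A:
Sorbose is present, so OrvF is inactive.
Homoserine is present, so DulY is inactive.
cAMP is present, so QuvB is inactive.
Indole is absent, so GixU is inactive.
With no repressor bound, *elnE* is transcribed.
So ElnE is produced and active.
Required activator DulY is absent, so *sibK* is not transcribed.
So SibK is not produced.
Required activator OrvF is absent, so *nolT* is not transcribed.
→ *nolT* is OFF in A.
Condition B:
Sorbose is absent, so OrvF is active.
Homoserine is present, so DulY is inactive.
cAMP is absent, so QuvB is active.
Indole is absent, so GixU is inactive.
With repressor QuvB bound, *elnE* is not transcribed.
So ElnE is not produced.
Required activator DulY is absent, so *sibK* is not transcribed.
So SibK is not produced.
No repressor is bound and OrvF is active, so *nolT* is transcribed.
→ *nolT* is ON in B.

B only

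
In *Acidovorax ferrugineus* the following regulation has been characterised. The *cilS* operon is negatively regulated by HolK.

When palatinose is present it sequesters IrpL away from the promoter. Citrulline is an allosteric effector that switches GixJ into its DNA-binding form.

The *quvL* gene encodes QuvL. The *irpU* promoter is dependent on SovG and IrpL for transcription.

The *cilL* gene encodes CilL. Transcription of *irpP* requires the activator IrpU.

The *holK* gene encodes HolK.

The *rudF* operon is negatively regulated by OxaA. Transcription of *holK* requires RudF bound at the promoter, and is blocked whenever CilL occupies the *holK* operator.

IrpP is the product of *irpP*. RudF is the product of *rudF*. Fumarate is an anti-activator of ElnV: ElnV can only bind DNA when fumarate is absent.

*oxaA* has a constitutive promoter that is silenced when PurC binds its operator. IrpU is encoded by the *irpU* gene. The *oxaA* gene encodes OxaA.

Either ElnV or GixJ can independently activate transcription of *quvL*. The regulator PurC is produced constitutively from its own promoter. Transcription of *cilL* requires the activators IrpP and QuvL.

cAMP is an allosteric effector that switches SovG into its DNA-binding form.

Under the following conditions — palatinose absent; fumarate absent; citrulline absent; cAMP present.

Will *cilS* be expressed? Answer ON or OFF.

cAMP is present, so SovG is active.
Palatinose is absent, so IrpL is active.
No repressor is bound and SovG and IrpL are active, so *irpU* is transcribed.
So IrpU is produced and active.
No repressor is bound and IrpU is active, so *irpP* is transcribed.
So IrpP is produced and active.
Fumarate is absent, so ElnV is active.
Citrulline is absent, so GixJ is inactive.
Activator ElnV is present, so *quvL* is transcribed.
So QuvL is produced and active.
No repressor is bound and IrpP and QuvL are active, so *cilL* is transcribed.
So CilL is produced and active.
PurC is produced constitutively and is active.
With repressor PurC bound, *oxaA* is not transcribed.
So OxaA is not produced.
With no repressor bound, *rudF* is transcribed.
So RudF is produced and active.
With repressor CilL bound, *holK* is not transcribed.
So HolK is not produced.
With no repressor bound, *cilS* is transcribed.

ON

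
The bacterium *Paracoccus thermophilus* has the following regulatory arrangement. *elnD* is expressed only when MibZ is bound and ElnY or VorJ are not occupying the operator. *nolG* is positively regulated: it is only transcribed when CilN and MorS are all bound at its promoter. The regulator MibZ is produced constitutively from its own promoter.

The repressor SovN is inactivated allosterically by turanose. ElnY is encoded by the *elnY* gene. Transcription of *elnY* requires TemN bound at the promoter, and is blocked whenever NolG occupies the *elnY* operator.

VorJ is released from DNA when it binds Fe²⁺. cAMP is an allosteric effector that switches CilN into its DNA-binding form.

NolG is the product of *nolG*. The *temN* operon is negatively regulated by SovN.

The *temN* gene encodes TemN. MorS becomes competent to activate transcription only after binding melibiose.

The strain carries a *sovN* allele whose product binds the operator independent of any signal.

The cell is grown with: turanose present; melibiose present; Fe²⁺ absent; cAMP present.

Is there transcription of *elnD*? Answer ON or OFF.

OFF

MibZ is produced constitutively and is active.
SovN is constitutively active in this strain.
With repressor SovN bound, *temN* is not transcribed.
So TemN is not produced.
cAMP is present, so CilN is active.
Melibiose is present, so MorS is active.
No repressor is bound and CilN and MorS are active, so *nolG* is transcribed.
So NolG is produced and active.
With repressor NolG bound, *elnY* is not transcribed.
So ElnY is not produced.
Fe²⁺ is absent, so VorJ is active.
With repressor VorJ bound, *elnD* is not transcribed.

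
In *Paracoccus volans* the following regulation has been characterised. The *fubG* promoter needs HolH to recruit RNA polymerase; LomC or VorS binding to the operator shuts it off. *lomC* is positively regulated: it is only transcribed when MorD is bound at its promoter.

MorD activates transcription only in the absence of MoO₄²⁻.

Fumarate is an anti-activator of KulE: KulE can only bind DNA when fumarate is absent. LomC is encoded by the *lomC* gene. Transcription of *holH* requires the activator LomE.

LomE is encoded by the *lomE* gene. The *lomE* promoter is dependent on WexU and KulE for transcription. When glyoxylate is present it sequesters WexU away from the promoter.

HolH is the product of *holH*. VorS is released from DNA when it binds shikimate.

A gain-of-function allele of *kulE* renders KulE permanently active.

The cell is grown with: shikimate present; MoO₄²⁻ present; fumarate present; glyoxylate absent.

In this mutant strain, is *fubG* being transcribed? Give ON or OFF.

ON

MoO₄²⁻ is present, so MorD is inactive.
Required activator MorD is absent, so *lomC* is not transcribed.
So LomC is not produced.
Glyoxylate is absent, so WexU is active.
KulE is constitutively active in this strain.
No repressor is bound and WexU and KulE are active, so *lomE* is transcribed.
So LomE is produced and active.
No repressor is bound and LomE is active, so *holH* is transcribed.
So HolH is produced and active.
Shikimate is present, so VorS is inactive.
No repressor is bound and HolH is active, so *fubG* is transcribed.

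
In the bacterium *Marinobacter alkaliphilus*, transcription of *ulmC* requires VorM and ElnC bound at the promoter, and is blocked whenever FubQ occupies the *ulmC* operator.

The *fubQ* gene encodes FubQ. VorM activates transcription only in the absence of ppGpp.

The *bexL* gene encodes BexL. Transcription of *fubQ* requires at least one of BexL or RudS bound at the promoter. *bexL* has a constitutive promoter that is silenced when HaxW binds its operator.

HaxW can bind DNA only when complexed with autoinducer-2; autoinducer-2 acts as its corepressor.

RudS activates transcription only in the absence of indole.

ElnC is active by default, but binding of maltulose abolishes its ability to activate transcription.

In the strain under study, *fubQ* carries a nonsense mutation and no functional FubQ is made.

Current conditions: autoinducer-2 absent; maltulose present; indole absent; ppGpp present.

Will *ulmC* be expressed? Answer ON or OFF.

FubQ is non-functional in this strain, so it has no effect.
ppGpp is present, so VorM is inactive.
Maltulose is present, so ElnC is inactive.
Required activator VorM is absent, so *ulmC* is not transcribed.

OFF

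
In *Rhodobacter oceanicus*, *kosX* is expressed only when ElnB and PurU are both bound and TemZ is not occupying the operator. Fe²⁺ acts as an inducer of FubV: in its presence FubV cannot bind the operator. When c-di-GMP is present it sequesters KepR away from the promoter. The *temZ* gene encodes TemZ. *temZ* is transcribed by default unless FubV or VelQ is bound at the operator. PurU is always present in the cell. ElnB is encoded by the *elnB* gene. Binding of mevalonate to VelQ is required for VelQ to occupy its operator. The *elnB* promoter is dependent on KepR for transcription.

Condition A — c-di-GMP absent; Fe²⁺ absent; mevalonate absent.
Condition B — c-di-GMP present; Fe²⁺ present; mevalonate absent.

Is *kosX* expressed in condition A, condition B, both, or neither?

A only

Condition A:
c-di-GMP is absent, so KepR is active.
No repressor is bound and KepR is active, so *elnB* is transcribed.
So ElnB is produced and active.
Fe²⁺ is absent, so FubV is active.
Mevalonate is absent, so VelQ is inactive.
With repressor FubV bound, *temZ* is not transcribed.
So TemZ is not produced.
PurU is produced constitutively and is active.
No repressor is bound and ElnB and PurU are active, so *kosX* is transcribed.
→ *kosX* is ON in A.
Condition B:
c-di-GMP is present, so KepR is inactive.
Required activator KepR is absent, so *elnB* is not transcribed.
So ElnB is not produced.
Fe²⁺ is present, so FubV is inactive.
Mevalonate is absent, so VelQ is inactive.
With no repressor bound, *temZ* is transcribed.
So TemZ is produced and active.
PurU is produced constitutively and is active.
With repressor TemZ bound, *kosX* is not transcribed.
→ *kosX* is OFF in B.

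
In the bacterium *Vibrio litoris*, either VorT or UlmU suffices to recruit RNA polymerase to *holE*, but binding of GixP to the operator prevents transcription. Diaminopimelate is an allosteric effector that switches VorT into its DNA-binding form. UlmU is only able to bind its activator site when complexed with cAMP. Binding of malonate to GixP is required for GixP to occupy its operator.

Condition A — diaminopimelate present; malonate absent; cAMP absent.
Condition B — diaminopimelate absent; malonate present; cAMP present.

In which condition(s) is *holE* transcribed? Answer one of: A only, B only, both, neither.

Condition A:
Diaminopimelate is present, so VorT is active.
Malonate is absent, so GixP is inactive.
cAMP is absent, so UlmU is inactive.
Activator VorT is present, so *holE* is transcribed.
→ *holE* is ON in A.
Condition B:
Diaminopimelate is absent, so VorT is inactive.
Malonate is present, so GixP is active.
cAMP is present, so UlmU is active.
With repressor GixP bound, *holE* is not transcribed.
→ *holE* is OFF in B.

A only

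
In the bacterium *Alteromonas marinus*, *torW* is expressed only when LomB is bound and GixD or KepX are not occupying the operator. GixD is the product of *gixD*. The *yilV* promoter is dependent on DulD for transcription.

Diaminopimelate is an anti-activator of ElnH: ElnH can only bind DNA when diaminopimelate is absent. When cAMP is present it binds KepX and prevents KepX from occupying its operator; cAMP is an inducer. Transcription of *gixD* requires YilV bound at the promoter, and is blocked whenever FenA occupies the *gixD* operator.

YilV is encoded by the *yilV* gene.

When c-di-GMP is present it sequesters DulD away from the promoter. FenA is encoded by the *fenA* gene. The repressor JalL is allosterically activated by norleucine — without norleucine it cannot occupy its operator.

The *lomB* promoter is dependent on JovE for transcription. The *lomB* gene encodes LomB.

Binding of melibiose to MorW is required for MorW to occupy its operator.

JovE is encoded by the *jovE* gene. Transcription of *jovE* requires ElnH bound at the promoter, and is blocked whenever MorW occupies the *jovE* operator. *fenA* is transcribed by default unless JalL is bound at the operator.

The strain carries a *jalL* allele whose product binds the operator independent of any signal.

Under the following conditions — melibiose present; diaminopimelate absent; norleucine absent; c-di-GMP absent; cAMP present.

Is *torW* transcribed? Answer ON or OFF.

JalL is constitutively active in this strain.
With repressor JalL bound, *fenA* is not transcribed.
So FenA is not produced.
c-di-GMP is absent, so DulD is active.
No repressor is bound and DulD is active, so *yilV* is transcribed.
So YilV is produced and active.
No repressor is bound and YilV is active, so *gixD* is transcribed.
So GixD is produced and active.
cAMP is present, so KepX is inactive.
Diaminopimelate is absent, so ElnH is active.
Melibiose is present, so MorW is active.
With repressor MorW bound, *jovE* is not transcribed.
So JovE is not produced.
Required activator JovE is absent, so *lomB* is not transcribed.
So LomB is not produced.
With repressor GixD bound, *torW* is not transcribed.

OFF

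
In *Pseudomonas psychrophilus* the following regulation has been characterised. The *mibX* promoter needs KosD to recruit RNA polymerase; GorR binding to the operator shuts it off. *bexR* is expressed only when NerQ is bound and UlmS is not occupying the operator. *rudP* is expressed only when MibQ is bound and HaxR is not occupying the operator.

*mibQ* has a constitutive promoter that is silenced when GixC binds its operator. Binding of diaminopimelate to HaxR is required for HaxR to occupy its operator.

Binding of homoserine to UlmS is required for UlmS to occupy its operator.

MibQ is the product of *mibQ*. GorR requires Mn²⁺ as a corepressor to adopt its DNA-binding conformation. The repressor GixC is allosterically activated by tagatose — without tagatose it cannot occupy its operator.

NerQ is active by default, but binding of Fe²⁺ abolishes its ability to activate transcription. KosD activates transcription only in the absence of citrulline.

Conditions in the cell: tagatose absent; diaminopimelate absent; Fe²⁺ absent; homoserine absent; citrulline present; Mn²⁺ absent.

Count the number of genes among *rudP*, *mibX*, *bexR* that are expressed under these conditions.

Tagatose is absent, so GixC is inactive.
With no repressor bound, *mibQ* is transcribed.
So MibQ is produced and active.
Diaminopimelate is absent, so HaxR is inactive.
No repressor is bound and MibQ is active, so *rudP* is transcribed.
→ *rudP* is ON.
Citrulline is present, so KosD is inactive.
Mn²⁺ is absent, so GorR is inactive.
Required activator KosD is absent, so *mibX* is not transcribed.
→ *mibX* is OFF.
Fe²⁺ is absent, so NerQ is active.
Homoserine is absent, so UlmS is inactive.
No repressor is bound and NerQ is active, so *bexR* is transcribed.
→ *bexR* is ON.
2 of the 3 genes are transcribed.

2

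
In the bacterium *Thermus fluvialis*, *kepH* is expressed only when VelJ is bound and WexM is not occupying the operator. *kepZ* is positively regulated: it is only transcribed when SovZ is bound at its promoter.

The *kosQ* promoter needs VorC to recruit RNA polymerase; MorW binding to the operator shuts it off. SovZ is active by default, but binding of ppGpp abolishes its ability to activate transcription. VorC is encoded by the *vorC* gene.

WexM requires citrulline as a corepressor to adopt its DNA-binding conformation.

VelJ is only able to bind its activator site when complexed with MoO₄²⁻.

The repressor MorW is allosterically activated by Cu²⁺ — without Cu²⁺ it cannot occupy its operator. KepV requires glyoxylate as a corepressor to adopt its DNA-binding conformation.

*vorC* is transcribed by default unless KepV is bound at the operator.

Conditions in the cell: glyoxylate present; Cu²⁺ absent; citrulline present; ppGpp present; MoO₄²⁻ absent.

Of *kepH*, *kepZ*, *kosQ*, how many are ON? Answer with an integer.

0

MoO₄²⁻ is absent, so VelJ is inactive.
Citrulline is present, so WexM is active.
With repressor WexM bound, *kepH* is not transcribed.
→ *kepH* is OFF.
ppGpp is present, so SovZ is inactive.
Required activator SovZ is absent, so *kepZ* is not transcribed.
→ *kepZ* is OFF.
Glyoxylate is present, so KepV is active.
With repressor KepV bound, *vorC* is not transcribed.
So VorC is not produced.
Cu²⁺ is absent, so MorW is inactive.
Required activator VorC is absent, so *kosQ* is not transcribed.
→ *kosQ* is OFF.
0 of the 3 genes are transcribed.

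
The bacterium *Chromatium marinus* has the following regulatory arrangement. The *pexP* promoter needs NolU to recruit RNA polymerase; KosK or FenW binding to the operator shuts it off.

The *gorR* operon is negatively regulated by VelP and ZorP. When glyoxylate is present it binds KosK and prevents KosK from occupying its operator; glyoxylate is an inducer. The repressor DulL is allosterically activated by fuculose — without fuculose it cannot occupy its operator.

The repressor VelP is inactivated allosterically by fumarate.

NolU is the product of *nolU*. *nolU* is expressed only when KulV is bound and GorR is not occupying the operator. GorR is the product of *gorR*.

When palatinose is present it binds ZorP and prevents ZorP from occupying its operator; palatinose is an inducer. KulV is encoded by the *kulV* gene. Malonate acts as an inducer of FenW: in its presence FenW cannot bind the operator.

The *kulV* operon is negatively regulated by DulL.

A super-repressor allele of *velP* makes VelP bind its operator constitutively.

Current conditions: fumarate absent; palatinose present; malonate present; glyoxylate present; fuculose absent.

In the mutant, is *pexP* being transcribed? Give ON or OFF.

Fuculose is absent, so DulL is inactive.
With no repressor bound, *kulV* is transcribed.
So KulV is produced and active.
VelP is constitutively active in this strain.
Palatinose is present, so ZorP is inactive.
With repressor VelP bound, *gorR* is not transcribed.
So GorR is not produced.
No repressor is bound and KulV is active, so *nolU* is transcribed.
So NolU is produced and active.
Glyoxylate is present, so KosK is inactive.
Malonate is present, so FenW is inactive.
No repressor is bound and NolU is active, so *pexP* is transcribed.

ON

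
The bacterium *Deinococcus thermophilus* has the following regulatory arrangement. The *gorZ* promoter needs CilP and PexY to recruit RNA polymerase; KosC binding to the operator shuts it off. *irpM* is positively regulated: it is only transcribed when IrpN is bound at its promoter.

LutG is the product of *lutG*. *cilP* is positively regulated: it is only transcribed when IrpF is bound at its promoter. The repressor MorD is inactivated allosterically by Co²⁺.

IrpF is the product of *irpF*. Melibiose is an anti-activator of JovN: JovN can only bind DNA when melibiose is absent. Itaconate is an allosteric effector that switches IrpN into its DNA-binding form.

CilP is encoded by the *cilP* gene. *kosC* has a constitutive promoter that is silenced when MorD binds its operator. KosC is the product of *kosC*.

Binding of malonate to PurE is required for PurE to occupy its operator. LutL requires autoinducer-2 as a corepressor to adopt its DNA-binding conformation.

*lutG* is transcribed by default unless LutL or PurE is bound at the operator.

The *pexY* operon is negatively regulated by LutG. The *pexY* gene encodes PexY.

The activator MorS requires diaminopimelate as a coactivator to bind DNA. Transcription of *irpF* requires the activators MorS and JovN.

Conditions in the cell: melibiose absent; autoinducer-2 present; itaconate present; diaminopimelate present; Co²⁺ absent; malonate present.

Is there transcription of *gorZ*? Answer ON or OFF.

Diaminopimelate is present, so MorS is active.
Melibiose is absent, so JovN is active.
No repressor is bound and MorS and JovN are active, so *irpF* is transcribed.
So IrpF is produced and active.
No repressor is bound and IrpF is active, so *cilP* is transcribed.
So CilP is produced and active.
Co²⁺ is absent, so MorD is active.
With repressor MorD bound, *kosC* is not transcribed.
So KosC is not produced.
Autoinducer-2 is present, so LutL is active.
Malonate is present, so PurE is active.
With repressor LutL bound, *lutG* is not transcribed.
So LutG is not produced.
With no repressor bound, *pexY* is transcribed.
So PexY is produced and active.
No repressor is bound and CilP and PexY are active, so *gorZ* is transcribed.

ON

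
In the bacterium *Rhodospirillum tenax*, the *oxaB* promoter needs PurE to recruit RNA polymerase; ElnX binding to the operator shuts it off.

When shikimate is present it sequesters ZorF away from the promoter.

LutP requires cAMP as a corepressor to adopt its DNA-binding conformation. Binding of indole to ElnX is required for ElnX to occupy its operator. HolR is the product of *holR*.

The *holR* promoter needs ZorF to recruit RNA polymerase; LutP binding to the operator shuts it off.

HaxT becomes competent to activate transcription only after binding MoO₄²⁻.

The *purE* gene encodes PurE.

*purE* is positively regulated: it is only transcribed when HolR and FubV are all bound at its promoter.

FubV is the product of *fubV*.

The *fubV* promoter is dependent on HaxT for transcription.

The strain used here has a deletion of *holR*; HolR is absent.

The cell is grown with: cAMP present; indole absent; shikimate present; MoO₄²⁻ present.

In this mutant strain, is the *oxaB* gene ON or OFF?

OFF

HolR is non-functional in this strain, so it has no effect.
MoO₄²⁻ is present, so HaxT is active.
No repressor is bound and HaxT is active, so *fubV* is transcribed.
So FubV is produced and active.
Required activator HolR is absent, so *purE* is not transcribed.
So PurE is not produced.
Indole is absent, so ElnX is inactive.
Required activator PurE is absent, so *oxaB* is not transcribed.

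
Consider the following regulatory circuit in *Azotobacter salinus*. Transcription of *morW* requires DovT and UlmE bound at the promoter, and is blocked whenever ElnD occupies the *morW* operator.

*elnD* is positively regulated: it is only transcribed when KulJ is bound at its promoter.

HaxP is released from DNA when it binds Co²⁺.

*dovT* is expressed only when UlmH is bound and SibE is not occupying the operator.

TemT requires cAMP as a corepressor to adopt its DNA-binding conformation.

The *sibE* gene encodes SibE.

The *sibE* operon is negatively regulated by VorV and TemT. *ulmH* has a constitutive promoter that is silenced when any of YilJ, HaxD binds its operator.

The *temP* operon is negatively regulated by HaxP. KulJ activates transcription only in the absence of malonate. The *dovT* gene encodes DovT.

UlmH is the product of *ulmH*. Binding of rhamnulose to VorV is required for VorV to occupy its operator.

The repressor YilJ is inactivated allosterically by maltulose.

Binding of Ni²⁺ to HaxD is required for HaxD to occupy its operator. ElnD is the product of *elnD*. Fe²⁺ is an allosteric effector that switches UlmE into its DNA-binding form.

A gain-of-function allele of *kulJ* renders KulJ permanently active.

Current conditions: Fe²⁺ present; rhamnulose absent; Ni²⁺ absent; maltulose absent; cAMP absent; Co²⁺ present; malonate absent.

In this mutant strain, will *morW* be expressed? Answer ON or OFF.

OFF

KulJ is constitutively active in this strain.
No repressor is bound and KulJ is active, so *elnD* is transcribed.
So ElnD is produced and active.
Rhamnulose is absent, so VorV is inactive.
cAMP is absent, so TemT is inactive.
With no repressor bound, *sibE* is transcribed.
So SibE is produced and active.
Maltulose is absent, so YilJ is active.
Ni²⁺ is absent, so HaxD is inactive.
With repressor YilJ bound, *ulmH* is not transcribed.
So UlmH is not produced.
With repressor SibE bound, *dovT* is not transcribed.
So DovT is not produced.
Fe²⁺ is present, so UlmE is active.
With repressor ElnD bound, *morW* is not transcribed.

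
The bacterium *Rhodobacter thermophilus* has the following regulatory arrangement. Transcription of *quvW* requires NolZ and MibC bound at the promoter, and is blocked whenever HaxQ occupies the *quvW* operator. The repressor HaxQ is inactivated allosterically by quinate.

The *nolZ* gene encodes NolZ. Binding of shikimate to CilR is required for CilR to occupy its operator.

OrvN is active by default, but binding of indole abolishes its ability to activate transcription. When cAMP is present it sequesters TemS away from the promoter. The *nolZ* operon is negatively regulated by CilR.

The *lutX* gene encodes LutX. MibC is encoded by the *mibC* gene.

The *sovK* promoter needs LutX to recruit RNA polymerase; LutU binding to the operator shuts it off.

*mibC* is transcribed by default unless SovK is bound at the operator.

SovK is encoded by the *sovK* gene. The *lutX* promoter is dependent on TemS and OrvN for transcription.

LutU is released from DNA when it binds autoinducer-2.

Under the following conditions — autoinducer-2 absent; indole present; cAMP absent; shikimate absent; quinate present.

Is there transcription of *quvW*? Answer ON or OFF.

ON

Quinate is present, so HaxQ is inactive.
Shikimate is absent, so CilR is inactive.
With no repressor bound, *nolZ* is transcribed.
So NolZ is produced and active.
cAMP is absent, so TemS is active.
Indole is present, so OrvN is inactive.
Required activator OrvN is absent, so *lutX* is not transcribed.
So LutX is not produced.
Autoinducer-2 is absent, so LutU is active.
With repressor LutU bound, *sovK* is not transcribed.
So SovK is not produced.
With no repressor bound, *mibC* is transcribed.
So MibC is produced and active.
No repressor is bound and NolZ and MibC are active, so *quvW* is transcribed.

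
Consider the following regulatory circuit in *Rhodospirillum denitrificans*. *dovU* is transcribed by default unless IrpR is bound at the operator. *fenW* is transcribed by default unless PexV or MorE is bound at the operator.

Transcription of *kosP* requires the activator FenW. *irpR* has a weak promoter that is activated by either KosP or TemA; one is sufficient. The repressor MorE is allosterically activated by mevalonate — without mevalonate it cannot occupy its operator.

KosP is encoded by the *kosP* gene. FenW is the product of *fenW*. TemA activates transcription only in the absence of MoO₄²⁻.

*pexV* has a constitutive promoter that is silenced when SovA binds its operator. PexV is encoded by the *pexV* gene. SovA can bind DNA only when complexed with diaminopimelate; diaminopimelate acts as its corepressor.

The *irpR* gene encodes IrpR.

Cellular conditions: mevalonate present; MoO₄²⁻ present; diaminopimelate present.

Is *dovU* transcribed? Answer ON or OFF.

Diaminopimelate is present, so SovA is active.
With repressor SovA bound, *pexV* is not transcribed.
So PexV is not produced.
Mevalonate is present, so MorE is active.
With repressor MorE bound, *fenW* is not transcribed.
So FenW is not produced.
Required activator FenW is absent, so *kosP* is not transcribed.
So KosP is not produced.
MoO₄²⁻ is present, so TemA is inactive.
No activator is available at the *irpR* promoter, so *irpR* is not transcribed.
So IrpR is not produced.
With no repressor bound, *dovU* is transcribed.

ON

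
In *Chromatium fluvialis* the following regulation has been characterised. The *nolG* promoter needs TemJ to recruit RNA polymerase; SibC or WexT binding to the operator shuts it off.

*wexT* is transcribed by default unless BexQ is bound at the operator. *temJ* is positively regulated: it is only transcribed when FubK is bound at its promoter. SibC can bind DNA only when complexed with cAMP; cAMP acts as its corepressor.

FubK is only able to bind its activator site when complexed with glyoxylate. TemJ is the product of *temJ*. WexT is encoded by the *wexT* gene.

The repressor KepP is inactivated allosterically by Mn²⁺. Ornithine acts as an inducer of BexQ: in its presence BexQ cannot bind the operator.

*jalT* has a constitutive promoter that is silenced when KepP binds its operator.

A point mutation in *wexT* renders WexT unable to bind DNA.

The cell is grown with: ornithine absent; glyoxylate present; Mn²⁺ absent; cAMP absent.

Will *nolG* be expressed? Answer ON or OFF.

ON

Glyoxylate is present, so FubK is active.
No repressor is bound and FubK is active, so *temJ* is transcribed.
So TemJ is produced and active.
cAMP is absent, so SibC is inactive.
WexT is non-functional in this strain, so it has no effect.
No repressor is bound and TemJ is active, so *nolG* is transcribed.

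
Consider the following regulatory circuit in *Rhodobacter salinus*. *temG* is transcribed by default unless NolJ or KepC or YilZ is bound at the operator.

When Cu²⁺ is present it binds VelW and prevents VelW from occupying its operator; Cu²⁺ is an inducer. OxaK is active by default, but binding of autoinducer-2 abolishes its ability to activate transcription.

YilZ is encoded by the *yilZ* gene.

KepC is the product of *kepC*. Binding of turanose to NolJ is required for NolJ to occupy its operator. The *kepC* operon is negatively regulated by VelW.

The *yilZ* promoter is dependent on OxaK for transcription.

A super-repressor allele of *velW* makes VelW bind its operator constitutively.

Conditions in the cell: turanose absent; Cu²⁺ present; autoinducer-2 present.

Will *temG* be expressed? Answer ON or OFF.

Turanose is absent, so NolJ is inactive.
VelW is constitutively active in this strain.
With repressor VelW bound, *kepC* is not transcribed.
So KepC is not produced.
Autoinducer-2 is present, so OxaK is inactive.
Required activator OxaK is absent, so *yilZ* is not transcribed.
So YilZ is not produced.
With no repressor bound, *temG* is transcribed.

ON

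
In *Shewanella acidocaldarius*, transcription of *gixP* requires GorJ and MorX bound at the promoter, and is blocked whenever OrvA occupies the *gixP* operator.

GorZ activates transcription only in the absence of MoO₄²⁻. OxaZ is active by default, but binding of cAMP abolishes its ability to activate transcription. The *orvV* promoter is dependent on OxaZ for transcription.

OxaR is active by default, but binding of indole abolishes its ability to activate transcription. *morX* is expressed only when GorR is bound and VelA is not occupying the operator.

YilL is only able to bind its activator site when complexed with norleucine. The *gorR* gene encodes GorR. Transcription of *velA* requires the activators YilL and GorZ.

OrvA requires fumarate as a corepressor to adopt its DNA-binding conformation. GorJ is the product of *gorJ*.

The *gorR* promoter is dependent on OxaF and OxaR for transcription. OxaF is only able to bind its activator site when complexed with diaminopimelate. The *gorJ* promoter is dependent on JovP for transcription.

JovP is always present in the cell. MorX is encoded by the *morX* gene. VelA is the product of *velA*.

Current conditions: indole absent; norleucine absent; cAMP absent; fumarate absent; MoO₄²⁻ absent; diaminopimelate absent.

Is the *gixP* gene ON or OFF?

OFF

JovP is produced constitutively and is active.
No repressor is bound and JovP is active, so *gorJ* is transcribed.
So GorJ is produced and active.
Norleucine is absent, so YilL is inactive.
MoO₄²⁻ is absent, so GorZ is active.
Required activator YilL is absent, so *velA* is not transcribed.
So VelA is not produced.
Diaminopimelate is absent, so OxaF is inactive.
Indole is absent, so OxaR is active.
Required activator OxaF is absent, so *gorR* is not transcribed.
So GorR is not produced.
Required activator GorR is absent, so *morX* is not transcribed.
So MorX is not produced.
Fumarate is absent, so OrvA is inactive.
Required activator MorX is absent, so *gixP* is not transcribed.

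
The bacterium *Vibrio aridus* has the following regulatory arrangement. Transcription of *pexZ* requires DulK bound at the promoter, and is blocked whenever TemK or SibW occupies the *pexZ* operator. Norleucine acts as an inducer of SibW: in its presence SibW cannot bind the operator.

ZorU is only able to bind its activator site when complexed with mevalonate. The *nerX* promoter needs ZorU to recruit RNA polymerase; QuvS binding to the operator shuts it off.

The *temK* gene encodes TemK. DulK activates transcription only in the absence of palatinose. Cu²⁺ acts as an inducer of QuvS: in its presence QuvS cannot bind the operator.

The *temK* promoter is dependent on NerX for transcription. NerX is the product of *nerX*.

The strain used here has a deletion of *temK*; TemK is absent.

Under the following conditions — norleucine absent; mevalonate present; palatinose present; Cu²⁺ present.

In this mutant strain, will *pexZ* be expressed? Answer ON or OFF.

OFF

TemK is non-functional in this strain, so it has no effect.
Norleucine is absent, so SibW is active.
Palatinose is present, so DulK is inactive.
With repressor SibW bound, *pexZ* is not transcribed.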